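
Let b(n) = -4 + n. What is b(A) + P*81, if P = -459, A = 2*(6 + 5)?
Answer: -37161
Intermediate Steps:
A = 22 (A = 2*11 = 22)
b(A) + P*81 = (-4 + 22) - 459*81 = 18 - 37179 = -37161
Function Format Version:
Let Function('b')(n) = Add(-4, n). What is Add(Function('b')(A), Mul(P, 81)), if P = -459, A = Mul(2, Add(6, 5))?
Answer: -37161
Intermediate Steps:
A = 22 (A = Mul(2, 11) = 22)
Add(Function('b')(A), Mul(P, 81)) = Add(Add(-4, 22), Mul(-459, 81)) = Add(18, -37179) = -37161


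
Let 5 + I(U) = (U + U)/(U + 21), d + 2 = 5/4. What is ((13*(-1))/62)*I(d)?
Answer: 1781/1674 ≈ 1.0639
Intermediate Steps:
d = -3/4 (d = -2 + 5/4 = -3/4 ≈ -0.75000)
I(U) = -5 + 2*U/(21 + U) (I(U) = -5 + (U + U)/(U + 21) = -5 + (2*U)/(21 + U) = -5 + 2*U/(21 + U))
((13*(-1))/62)*I(d) = ((13*(-1))/62)*(3*(-35 - 1*(-3/4))/(21 - 3/4)) = (-13*1/62)*(3*(-35 + 3/4)/(81/4)) = -39*4*(-137)/(62*81*4) = -13/62*(-137/27) = 1781/1674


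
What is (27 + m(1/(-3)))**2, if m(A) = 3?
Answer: 900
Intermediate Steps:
(27 + m(1/(-3)))**2 = (27 + 3)**2 = 30**2 = 900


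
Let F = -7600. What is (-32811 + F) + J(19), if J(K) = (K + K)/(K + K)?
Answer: -40410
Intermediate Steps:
J(K) = 1 (J(K) = (2*K)/((2*K)) = (2*K)*(1/(2*K)) = 1)
(-32811 + F) + J(19) = (-32811 - 7600) + 1 = -40411 + 1 = -40410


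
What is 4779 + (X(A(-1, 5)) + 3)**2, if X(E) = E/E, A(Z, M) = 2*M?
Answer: 4795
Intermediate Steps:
X(E) = 1
4779 + (X(A(-1, 5)) + 3)**2 = 4779 + (1 + 3)**2 = 4779 + 4**2 = 4779 + 16 = 4795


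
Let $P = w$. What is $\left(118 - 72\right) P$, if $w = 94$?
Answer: $4324$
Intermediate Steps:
$P = 94$
$\left(118 - 72\right) P = \left(118 - 72\right) 94 = 46 \cdot 94 = 4324$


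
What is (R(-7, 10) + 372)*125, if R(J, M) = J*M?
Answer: 37750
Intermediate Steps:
(R(-7, 10) + 372)*125 = (-7*10 + 372)*125 = (-70 + 372)*125 = 302*125 = 37750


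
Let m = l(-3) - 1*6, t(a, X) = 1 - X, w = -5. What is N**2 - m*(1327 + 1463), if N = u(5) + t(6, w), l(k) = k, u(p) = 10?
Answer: 25366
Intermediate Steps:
m = -9 (m = -3 - 1*6 = -3 - 6 = -9)
N = 16 (N = 10 + (1 - 1*(-5)) = 10 + (1 + 5) = 10 + 6 = 16)
N**2 - m*(1327 + 1463) = 16**2 - (-9)*(1327 + 1463) = 256 - (-9)*2790 = 256 - 1*(-25110) = 256 + 25110 = 25366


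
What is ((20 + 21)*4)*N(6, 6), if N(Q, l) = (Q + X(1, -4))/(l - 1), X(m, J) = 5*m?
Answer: 1804/5 ≈ 360.80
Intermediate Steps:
N(Q, l) = (5 + Q)/(-1 + l) (N(Q, l) = (Q + 5*1)/(l - 1) = (Q + 5)/(-1 + l) = (5 + Q)/(-1 + l))
((20 + 21)*4)*N(6, 6) = ((20 + 21)*4)*((5 + 6)/(-1 + 6)) = (41*4)*(11/5) = 164*((⅕)*11) = 164*(11/5) = 1804/5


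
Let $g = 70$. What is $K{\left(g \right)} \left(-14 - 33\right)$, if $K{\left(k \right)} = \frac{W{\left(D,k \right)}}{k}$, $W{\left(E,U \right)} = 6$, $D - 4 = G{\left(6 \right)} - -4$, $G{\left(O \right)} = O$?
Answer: $- \frac{141}{35} \approx -4.0286$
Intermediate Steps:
$D = 14$ ($D = 4 + \left(6 - -4\right) = 4 + \left(6 + 4\right) = 4 + 10 = 14$)
$K{\left(k \right)} = \frac{6}{k}$
$K{\left(g \right)} \left(-14 - 33\right) = \frac{6}{70} \left(-14 - 33\right) = 6 \cdot \frac{1}{70} \left(-47\right) = \frac{3}{35} \left(-47\right) = - \frac{141}{35}$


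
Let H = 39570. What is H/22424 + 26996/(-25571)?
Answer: 203243083/286702052 ≈ 0.70890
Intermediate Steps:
H/22424 + 26996/(-25571) = 39570/22424 + 26996/(-25571) = 39570*(1/22424) + 26996*(-1/25571) = 19785/11212 - 26996/25571 = 203243083/286702052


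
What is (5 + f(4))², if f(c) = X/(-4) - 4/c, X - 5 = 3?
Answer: 4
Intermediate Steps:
X = 8 (X = 5 + 3 = 8)
f(c) = -2 - 4/c (f(c) = 8/(-4) - 4/c = 8*(-¼) - 4/c = -2 - 4/c)
(5 + f(4))² = (5 + (-2 - 4/4))² = (5 + (-2 - 4*¼))² = (5 + (-2 - 1))² = (5 - 3)² = 2² = 4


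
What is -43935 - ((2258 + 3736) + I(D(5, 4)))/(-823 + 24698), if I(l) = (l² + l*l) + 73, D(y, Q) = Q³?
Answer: -1048962384/23875 ≈ -43936.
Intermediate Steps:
I(l) = 73 + 2*l² (I(l) = (l² + l²) + 73 = 2*l² + 73 = 73 + 2*l²)
-43935 - ((2258 + 3736) + I(D(5, 4)))/(-823 + 24698) = -43935 - ((2258 + 3736) + (73 + 2*(4³)²))/(-823 + 24698) = -43935 - (5994 + (73 + 2*64²))/23875 = -43935 - (5994 + (73 + 2*4096))/23875 = -43935 - (5994 + (73 + 8192))/23875 = -43935 - (5994 + 8265)/23875 = -43935 - 14259/23875 = -1048962384/23875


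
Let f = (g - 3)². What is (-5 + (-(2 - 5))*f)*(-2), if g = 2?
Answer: 4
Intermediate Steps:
f = 1 (f = (2 - 3)² = (-1)² = 1)
(-5 + (-(2 - 5))*f)*(-2) = (-5 - (2 - 5)*1)*(-2) = (-5 - 1*(-3)*1)*(-2) = (-5 + 3*1)*(-2) = (-5 + 3)*(-2) = -2*(-2) = 4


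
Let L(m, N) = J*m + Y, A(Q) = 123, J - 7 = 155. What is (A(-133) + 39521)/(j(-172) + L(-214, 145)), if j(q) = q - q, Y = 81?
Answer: -39644/34587 ≈ -1.1462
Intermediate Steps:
J = 162 (J = 7 + 155 = 162)
j(q) = 0
L(m, N) = 81 + 162*m (L(m, N) = 162*m + 81 = 81 + 162*m)
(A(-133) + 39521)/(j(-172) + L(-214, 145)) = (123 + 39521)/(0 + (81 + 162*(-214))) = 39644/(0 + (81 - 34668)) = 39644/(0 - 34587) = 39644/(-34587) = 39644*(-1/34587) = -39644/34587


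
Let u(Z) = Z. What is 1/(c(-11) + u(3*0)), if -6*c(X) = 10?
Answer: -3/5 ≈ -0.60000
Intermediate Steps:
c(X) = -5/3 (c(X) = -1/6*10 = -5/3)
1/(c(-11) + u(3*0)) = 1/(-5/3 + 3*0) = 1/(-5/3 + 0) = 1/(-5/3) = -3/5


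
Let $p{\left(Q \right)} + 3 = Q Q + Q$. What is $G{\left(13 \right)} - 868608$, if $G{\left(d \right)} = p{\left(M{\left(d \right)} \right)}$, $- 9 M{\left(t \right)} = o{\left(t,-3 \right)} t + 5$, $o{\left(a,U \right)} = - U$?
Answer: $- \frac{70355951}{81} \approx -8.6859 \cdot 10^{5}$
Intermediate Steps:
$M{\left(t \right)} = - \frac{5}{9} - \frac{t}{3}$ ($M{\left(t \right)} = - \frac{\left(-1\right) \left(-3\right) t + 5}{9} = - \frac{3 t + 5}{9} = - \frac{5 + 3 t}{9} = - \frac{5}{9} - \frac{t}{3}$)
$p{\left(Q \right)} = -3 + Q + Q^{2}$ ($p{\left(Q \right)} = -3 + \left(Q Q + Q\right) = -3 + \left(Q^{2} + Q\right) = -3 + \left(Q + Q^{2}\right) = -3 + Q + Q^{2}$)
$G{\left(d \right)} = - \frac{32}{9} + \left(- \frac{5}{9} - \frac{d}{3}\right)^{2} - \frac{d}{3}$ ($G{\left(d \right)} = -3 - \left(\frac{5}{9} + \frac{d}{3}\right) + \left(- \frac{5}{9} - \frac{d}{3}\right)^{2} = - \frac{32}{9} + \left(- \frac{5}{9} - \frac{d}{3}\right)^{2} - \frac{d}{3}$)
$G{\left(13 \right)} - 868608 = \left(- \frac{263}{81} + \frac{13^{2}}{9} + \frac{1}{27} \cdot 13\right) - 868608 = \left(- \frac{263}{81} + \frac{1}{9} \cdot 169 + \frac{13}{27}\right) - 868608 = \left(- \frac{263}{81} + \frac{169}{9} + \frac{13}{27}\right) - 868608 = \frac{1297}{81} - 868608 = - \frac{70355951}{81}$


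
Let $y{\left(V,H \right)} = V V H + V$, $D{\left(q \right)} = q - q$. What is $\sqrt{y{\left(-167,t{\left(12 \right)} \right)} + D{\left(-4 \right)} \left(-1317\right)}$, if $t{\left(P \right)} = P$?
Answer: $\sqrt{334501} \approx 578.36$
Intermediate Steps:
$D{\left(q \right)} = 0$
$y{\left(V,H \right)} = V + H V^{2}$ ($y{\left(V,H \right)} = V^{2} H + V = H V^{2} + V = V + H V^{2}$)
$\sqrt{y{\left(-167,t{\left(12 \right)} \right)} + D{\left(-4 \right)} \left(-1317\right)} = \sqrt{- 167 \left(1 + 12 \left(-167\right)\right) + 0 \left(-1317\right)} = \sqrt{- 167 \left(1 - 2004\right) + 0} = \sqrt{\left(-167\right) \left(-2003\right) + 0} = \sqrt{334501 + 0} = \sqrt{334501}$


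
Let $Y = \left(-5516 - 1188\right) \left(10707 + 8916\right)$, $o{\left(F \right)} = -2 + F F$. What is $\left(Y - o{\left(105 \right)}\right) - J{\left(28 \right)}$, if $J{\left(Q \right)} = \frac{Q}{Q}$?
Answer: $-131563616$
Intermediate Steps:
$J{\left(Q \right)} = 1$
$o{\left(F \right)} = -2 + F^{2}$
$Y = -131552592$ ($Y = \left(-6704\right) 19623 = -131552592$)
$\left(Y - o{\left(105 \right)}\right) - J{\left(28 \right)} = \left(-131552592 - \left(-2 + 105^{2}\right)\right) - 1 = \left(-131552592 - \left(-2 + 11025\right)\right) - 1 = \left(-131552592 - 11023\right) - 1 = -131563615 - 1 = -131563616$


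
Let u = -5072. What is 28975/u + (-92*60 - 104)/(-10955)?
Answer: -288896197/55563760 ≈ -5.1994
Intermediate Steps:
28975/u + (-92*60 - 104)/(-10955) = 28975/(-5072) + (-92*60 - 104)/(-10955) = 28975*(-1/5072) + (-5520 - 104)*(-1/10955) = -28975/5072 - 5624*(-1/10955) = -28975/5072 + 5624/10955 = -288896197/55563760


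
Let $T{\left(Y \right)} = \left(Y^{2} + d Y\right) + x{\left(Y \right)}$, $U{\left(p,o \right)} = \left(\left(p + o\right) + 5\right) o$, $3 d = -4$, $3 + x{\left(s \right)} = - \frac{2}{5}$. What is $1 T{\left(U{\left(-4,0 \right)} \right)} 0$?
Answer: $0$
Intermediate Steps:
$x{\left(s \right)} = - \frac{17}{5}$ ($x{\left(s \right)} = -3 - \frac{2}{5} = - \frac{17}{5}$)
$d = - \frac{4}{3}$ ($d = \frac{1}{3} \left(-4\right) = - \frac{4}{3} \approx -1.3333$)
$U{\left(p,o \right)} = o \left(5 + o + p\right)$ ($U{\left(p,o \right)} = \left(\left(o + p\right) + 5\right) o = \left(5 + o + p\right) o = o \left(5 + o + p\right)$)
$T{\left(Y \right)} = - \frac{17}{5} + Y^{2} - \frac{4 Y}{3}$ ($T{\left(Y \right)} = \left(Y^{2} - \frac{4 Y}{3}\right) - \frac{17}{5} = - \frac{17}{5} + Y^{2} - \frac{4 Y}{3}$)
$1 T{\left(U{\left(-4,0 \right)} \right)} 0 = 1 \left(- \frac{17}{5} + \left(0 \left(5 + 0 - 4\right)\right)^{2} - \frac{4 \cdot 0 \left(5 + 0 - 4\right)}{3}\right) 0 = 1 \left(- \frac{17}{5} + \left(0 \cdot 1\right)^{2} - \frac{4 \cdot 0 \cdot 1}{3}\right) 0 = 1 \left(- \frac{17}{5} + 0^{2} - 0\right) 0 = 1 \left(- \frac{17}{5} + 0 + 0\right) 0 = 1 \left(- \frac{17}{5}\right) 0 = \left(- \frac{17}{5}\right) 0 = 0$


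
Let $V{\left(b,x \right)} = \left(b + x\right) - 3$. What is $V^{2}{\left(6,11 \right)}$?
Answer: $196$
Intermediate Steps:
$V{\left(b,x \right)} = -3 + b + x$
$V^{2}{\left(6,11 \right)} = \left(-3 + 6 + 11\right)^{2} = 14^{2} = 196$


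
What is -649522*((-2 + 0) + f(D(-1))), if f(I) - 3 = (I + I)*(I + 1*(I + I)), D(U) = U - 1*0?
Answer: -4546654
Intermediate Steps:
D(U) = U (D(U) = U + 0 = U)
f(I) = 3 + 6*I² (f(I) = 3 + (I + I)*(I + 1*(I + I)) = 3 + (2*I)*(I + 1*(2*I)) = 3 + (2*I)*(I + 2*I) = 3 + (2*I)*(3*I) = 3 + 6*I²)
-649522*((-2 + 0) + f(D(-1))) = -649522*((-2 + 0) + (3 + 6*(-1)²)) = -649522*(-2 + (3 + 6*1)) = -649522*(-2 + (3 + 6)) = -649522*(-2 + 9) = -649522*7 = -4546654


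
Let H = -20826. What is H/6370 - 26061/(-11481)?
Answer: -937112/937615 ≈ -0.99946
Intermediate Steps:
H/6370 - 26061/(-11481) = -20826/6370 - 26061/(-11481) = -20826*1/6370 - 26061*(-1/11481) = -801/245 + 8687/3827 = -937112/937615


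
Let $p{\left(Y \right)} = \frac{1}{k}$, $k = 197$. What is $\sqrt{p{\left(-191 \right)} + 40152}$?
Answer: $\frac{\sqrt{1558259165}}{197} \approx 200.38$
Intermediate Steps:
$p{\left(Y \right)} = \frac{1}{197}$
$\sqrt{p{\left(-191 \right)} + 40152} = \sqrt{\frac{1}{197} + 40152} = \sqrt{\frac{7909945}{197}} = \frac{\sqrt{1558259165}}{197}$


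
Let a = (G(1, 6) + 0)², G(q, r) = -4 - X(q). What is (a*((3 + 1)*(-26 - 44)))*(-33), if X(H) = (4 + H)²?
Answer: 7770840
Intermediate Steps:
G(q, r) = -4 - (4 + q)²
a = 841 (a = ((-4 - (4 + 1)²) + 0)² = ((-4 - 1*5²) + 0)² = ((-4 - 1*25) + 0)² = ((-4 - 25) + 0)² = (-29 + 0)² = (-29)² = 841)
(a*((3 + 1)*(-26 - 44)))*(-33) = (841*((3 + 1)*(-26 - 44)))*(-33) = (841*(4*(-70)))*(-33) = (841*(-280))*(-33) = -235480*(-33) = 7770840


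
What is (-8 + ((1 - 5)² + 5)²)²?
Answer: 187489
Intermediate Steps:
(-8 + ((1 - 5)² + 5)²)² = (-8 + ((-4)² + 5)²)² = (-8 + (16 + 5)²)² = (-8 + 21²)² = (-8 + 441)² = 433² = 187489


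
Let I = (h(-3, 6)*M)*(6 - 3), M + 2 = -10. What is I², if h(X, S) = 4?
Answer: 20736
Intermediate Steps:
M = -12 (M = -2 - 10 = -12)
I = -144 (I = (4*(-12))*(6 - 3) = -48*3 = -144)
I² = (-144)² = 20736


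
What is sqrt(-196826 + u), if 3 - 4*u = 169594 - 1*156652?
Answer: I*sqrt(800243)/2 ≈ 447.28*I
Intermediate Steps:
u = -12939/4 (u = 3/4 - (169594 - 1*156652)/4 = 3/4 - (169594 - 156652)/4 = 3/4 - 1/4*12942 = 3/4 - 6471/2 = -12939/4 ≈ -3234.8)
sqrt(-196826 + u) = sqrt(-196826 - 12939/4) = sqrt(-800243/4) = I*sqrt(800243)/2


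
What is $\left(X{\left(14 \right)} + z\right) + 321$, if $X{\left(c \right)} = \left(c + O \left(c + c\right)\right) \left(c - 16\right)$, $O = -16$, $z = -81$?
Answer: $1108$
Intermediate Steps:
$X{\left(c \right)} = - 31 c \left(-16 + c\right)$ ($X{\left(c \right)} = \left(c - 16 \left(c + c\right)\right) \left(c - 16\right) = \left(c - 16 \cdot 2 c\right) \left(-16 + c\right) = \left(c - 32 c\right) \left(-16 + c\right) = - 31 c \left(-16 + c\right)$)
$\left(X{\left(14 \right)} + z\right) + 321 = \left(31 \cdot 14 \left(16 - 14\right) - 81\right) + 321 = \left(31 \cdot 14 \cdot 2 - 81\right) + 321 = \left(868 - 81\right) + 321 = 787 + 321 = 1108$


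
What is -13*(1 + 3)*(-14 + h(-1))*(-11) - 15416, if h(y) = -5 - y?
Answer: -25712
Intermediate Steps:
-13*(1 + 3)*(-14 + h(-1))*(-11) - 15416 = -13*(1 + 3)*(-14 + (-5 - 1*(-1)))*(-11) - 15416 = -52*(-14 + (-5 + 1))*(-11) - 15416 = -52*(-14 - 4)*(-11) - 15416 = -52*(-18)*(-11) - 15416 = -13*(-72)*(-11) - 15416 = 936*(-11) - 15416 = -10296 - 15416 = -25712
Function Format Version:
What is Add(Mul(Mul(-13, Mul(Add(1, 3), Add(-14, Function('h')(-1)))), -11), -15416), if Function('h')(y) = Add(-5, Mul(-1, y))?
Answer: -25712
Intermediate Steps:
Add(Mul(Mul(-13, Mul(Add(1, 3), Add(-14, Function('h')(-1)))), -11), -15416) = Add(Mul(Mul(-13, Mul(Add(1, 3), Add(-14, Add(-5, Mul(-1, -1))))), -11), -15416) = Add(Mul(Mul(-13, Mul(4, Add(-14, Add(-5, 1)))), -11), -15416) = Add(Mul(Mul(-13, Mul(4, Add(-14, -4))), -11), -15416) = Add(Mul(Mul(-13, Mul(4, -18)), -11), -15416) = Add(Mul(Mul(-13, -72), -11), -15416) = Add(Mul(936, -11), -15416) = Add(-10296, -15416) = -25712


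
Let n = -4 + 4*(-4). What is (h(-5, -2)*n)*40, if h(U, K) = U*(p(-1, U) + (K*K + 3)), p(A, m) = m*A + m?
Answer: 28000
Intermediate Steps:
p(A, m) = m + A*m (p(A, m) = A*m + m = m + A*m)
h(U, K) = U*(3 + K²) (h(U, K) = U*(U*(1 - 1) + (K*K + 3)) = U*(U*0 + (K² + 3)) = U*(0 + (3 + K²)) = U*(3 + K²))
n = -20 (n = -4 - 16 = -20)
(h(-5, -2)*n)*40 = (-5*(3 + (-2)²)*(-20))*40 = (-5*(3 + 4)*(-20))*40 = (-5*7*(-20))*40 = -35*(-20)*40 = 700*40 = 28000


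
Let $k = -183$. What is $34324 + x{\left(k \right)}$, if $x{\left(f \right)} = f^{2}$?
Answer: $67813$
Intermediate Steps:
$34324 + x{\left(k \right)} = 34324 + \left(-183\right)^{2} = 34324 + 33489 = 67813$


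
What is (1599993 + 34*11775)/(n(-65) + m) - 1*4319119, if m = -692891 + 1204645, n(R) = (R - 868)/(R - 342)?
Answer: -899606070461908/208284811 ≈ -4.3191e+6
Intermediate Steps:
n(R) = (-868 + R)/(-342 + R)
m = 511754
(1599993 + 34*11775)/(n(-65) + m) - 1*4319119 = (1599993 + 34*11775)/((-868 - 65)/(-342 - 65) + 511754) - 1*4319119 = (1599993 + 400350)/(-933/(-407) + 511754) - 4319119 = 2000343/(-1/407*(-933) + 511754) - 4319119 = 2000343/(933/407 + 511754) - 4319119 = 2000343/(208284811/407) - 4319119 = 2000343*(407/208284811) - 4319119 = 814139601/208284811 - 4319119 = -899606070461908/208284811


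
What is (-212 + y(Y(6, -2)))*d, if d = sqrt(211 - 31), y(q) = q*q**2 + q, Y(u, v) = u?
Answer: 60*sqrt(5) ≈ 134.16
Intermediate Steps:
y(q) = q + q**3 (y(q) = q**3 + q = q + q**3)
d = 6*sqrt(5) (d = sqrt(180) = 6*sqrt(5) ≈ 13.416)
(-212 + y(Y(6, -2)))*d = (-212 + (6 + 6**3))*(6*sqrt(5)) = (-212 + (6 + 216))*(6*sqrt(5)) = (-212 + 222)*(6*sqrt(5)) = 10*(6*sqrt(5)) = 60*sqrt(5)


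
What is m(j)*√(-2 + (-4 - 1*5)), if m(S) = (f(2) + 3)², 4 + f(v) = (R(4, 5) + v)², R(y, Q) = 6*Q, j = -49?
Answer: 1046529*I*√11 ≈ 3.4709e+6*I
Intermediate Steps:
f(v) = -4 + (30 + v)² (f(v) = -4 + (6*5 + v)² = -4 + (30 + v)²)
m(S) = 1046529 (m(S) = ((-4 + (30 + 2)²) + 3)² = ((-4 + 32²) + 3)² = ((-4 + 1024) + 3)² = (1020 + 3)² = 1023² = 1046529)
m(j)*√(-2 + (-4 - 1*5)) = 1046529*√(-2 + (-4 - 1*5)) = 1046529*√(-2 + (-4 - 5)) = 1046529*√(-2 - 9) = 1046529*√(-11) = 1046529*(I*√11) = 1046529*I*√11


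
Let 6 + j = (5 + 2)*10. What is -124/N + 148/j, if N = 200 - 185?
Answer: -1429/240 ≈ -5.9542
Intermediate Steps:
j = 64 (j = -6 + (5 + 2)*10 = -6 + 7*10 = -6 + 70 = 64)
N = 15
-124/N + 148/j = -124/15 + 148/64 = -124*1/15 + 148*(1/64) = -124/15 + 37/16 = -1429/240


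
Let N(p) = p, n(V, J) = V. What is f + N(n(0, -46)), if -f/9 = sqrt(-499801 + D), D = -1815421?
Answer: -9*I*sqrt(2315222) ≈ -13694.0*I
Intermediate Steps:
f = -9*I*sqrt(2315222) (f = -9*sqrt(-499801 - 1815421) = -9*I*sqrt(2315222) ≈ -13694.0*I)
f + N(n(0, -46)) = -9*I*sqrt(2315222) + 0 = -9*I*sqrt(2315222)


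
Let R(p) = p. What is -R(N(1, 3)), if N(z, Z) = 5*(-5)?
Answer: 25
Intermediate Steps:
N(z, Z) = -25
-R(N(1, 3)) = -1*(-25) = 25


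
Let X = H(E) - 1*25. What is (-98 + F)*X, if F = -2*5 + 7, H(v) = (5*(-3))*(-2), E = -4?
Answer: -505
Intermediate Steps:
H(v) = 30 (H(v) = -15*(-2) = 30)
F = -3 (F = -10 + 7 = -3)
X = 5 (X = 30 - 1*25 = 30 - 25 = 5)
(-98 + F)*X = (-98 - 3)*5 = -101*5 = -505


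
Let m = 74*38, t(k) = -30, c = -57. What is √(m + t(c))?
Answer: √2782 ≈ 52.745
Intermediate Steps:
m = 2812
√(m + t(c)) = √(2812 - 30) = √2782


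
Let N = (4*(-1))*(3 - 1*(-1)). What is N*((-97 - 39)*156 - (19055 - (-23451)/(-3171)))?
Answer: 680938080/1057 ≈ 6.4422e+5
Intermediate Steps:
N = -16 (N = -4*(3 + 1) = -4*4 = -16)
N*((-97 - 39)*156 - (19055 - (-23451)/(-3171))) = -16*((-97 - 39)*156 - (19055 - (-23451)/(-3171))) = -16*(-136*156 - (19055 - (-23451)*(-1)/3171)) = -16*(-21216 - (19055 - 1*7817/1057)) = -16*(-21216 - (19055 - 7817/1057)) = -16*(-21216 - 1*20133318/1057) = -16*(-21216 - 20133318/1057) = -16*(-42558630/1057) = 680938080/1057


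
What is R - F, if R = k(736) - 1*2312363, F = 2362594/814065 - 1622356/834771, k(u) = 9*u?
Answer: -74613509452904039/32359897815 ≈ -2.3057e+6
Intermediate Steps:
F = 31024843754/32359897815 (F = 2362594*(1/814065) - 1622356*1/834771 = 2362594/814065 - 1622356/834771 = 31024843754/32359897815 ≈ 0.95874)
R = -2305739 (R = 9*736 - 1*2312363 = 6624 - 2312363 = -2305739)
R - F = -2305739 - 1*31024843754/32359897815 = -2305739 - 31024843754/32359897815 = -74613509452904039/32359897815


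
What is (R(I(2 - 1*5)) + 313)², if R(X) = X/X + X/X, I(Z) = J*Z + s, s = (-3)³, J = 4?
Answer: 99225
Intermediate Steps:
s = -27
I(Z) = -27 + 4*Z (I(Z) = 4*Z - 27 = -27 + 4*Z)
R(X) = 2 (R(X) = 1 + 1 = 2)
(R(I(2 - 1*5)) + 313)² = (2 + 313)² = 315² = 99225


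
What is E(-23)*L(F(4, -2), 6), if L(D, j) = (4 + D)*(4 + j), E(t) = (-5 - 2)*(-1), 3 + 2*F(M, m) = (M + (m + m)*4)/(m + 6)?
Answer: 70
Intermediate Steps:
F(M, m) = -3/2 + (M + 8*m)/(2*(6 + m)) (F(M, m) = -3/2 + ((M + (m + m)*4)/(m + 6))/2 = -3/2 + ((M + (2*m)*4)/(6 + m))/2 = -3/2 + ((M + 8*m)/(6 + m))/2 = -3/2 + (M + 8*m)/(2*(6 + m)))
E(t) = 7 (E(t) = -7*(-1) = 7)
E(-23)*L(F(4, -2), 6) = 7*(16 + 4*((-18 + 4 + 5*(-2))/(2*(6 - 2))) + 4*6 + ((-18 + 4 + 5*(-2))/(2*(6 - 2)))*6) = 7*(16 + 4*((1/2)*(-18 + 4 - 10)/4) + 24 + ((1/2)*(-18 + 4 - 10)/4)*6) = 7*(16 + 4*((1/2)*(1/4)*(-24)) + 24 + ((1/2)*(1/4)*(-24))*6) = 7*(16 + 4*(-3) + 24 - 3*6) = 7*(16 - 12 + 24 - 18) = 7*10 = 70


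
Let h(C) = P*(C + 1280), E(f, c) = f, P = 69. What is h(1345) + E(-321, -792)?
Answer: 180804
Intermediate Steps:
h(C) = 88320 + 69*C (h(C) = 69*(C + 1280) = 69*(1280 + C) = 88320 + 69*C)
h(1345) + E(-321, -792) = (88320 + 69*1345) - 321 = (88320 + 92805) - 321 = 181125 - 321 = 180804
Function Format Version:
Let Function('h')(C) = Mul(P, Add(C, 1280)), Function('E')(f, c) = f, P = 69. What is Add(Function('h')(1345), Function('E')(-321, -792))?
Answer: 180804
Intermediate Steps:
Function('h')(C) = Add(88320, Mul(69, C)) (Function('h')(C) = Mul(69, Add(C, 1280)) = Mul(69, Add(1280, C)) = Add(88320, Mul(69, C)))
Add(Function('h')(1345), Function('E')(-321, -792)) = Add(Add(88320, Mul(69, 1345)), -321) = Add(Add(88320, 92805), -321) = Add(181125, -321) = 180804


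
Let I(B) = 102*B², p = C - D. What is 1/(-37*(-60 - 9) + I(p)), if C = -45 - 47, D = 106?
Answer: 1/4001361 ≈ 2.4992e-7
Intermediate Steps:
C = -92
p = -198 (p = -92 - 1*106 = -92 - 106 = -198)
1/(-37*(-60 - 9) + I(p)) = 1/(-37*(-60 - 9) + 102*(-198)²) = 1/(-37*(-69) + 102*39204) = 1/(2553 + 3998808) = 1/4001361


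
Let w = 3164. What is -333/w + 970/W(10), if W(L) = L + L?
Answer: 153121/3164 ≈ 48.395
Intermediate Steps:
W(L) = 2*L
-333/w + 970/W(10) = -333/3164 + 970/((2*10)) = -333*1/3164 + 970/20 = -333/3164 + 970*(1/20) = -333/3164 + 97/2 = 153121/3164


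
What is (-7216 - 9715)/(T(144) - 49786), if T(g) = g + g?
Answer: 16931/49498 ≈ 0.34205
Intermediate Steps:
T(g) = 2*g
(-7216 - 9715)/(T(144) - 49786) = (-7216 - 9715)/(2*144 - 49786) = -16931/(288 - 49786) = -16931/(-49498) = -16931*(-1/49498) = 16931/49498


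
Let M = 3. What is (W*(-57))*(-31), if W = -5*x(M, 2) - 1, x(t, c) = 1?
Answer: -10602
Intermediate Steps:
W = -6 (W = -5*1 - 1 = -5 - 1 = -6)
(W*(-57))*(-31) = -6*(-57)*(-31) = 342*(-31) = -10602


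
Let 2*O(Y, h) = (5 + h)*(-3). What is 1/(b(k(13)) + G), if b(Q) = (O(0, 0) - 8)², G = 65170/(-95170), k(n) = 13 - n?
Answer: 38068/9119769 ≈ 0.0041742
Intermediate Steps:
O(Y, h) = -15/2 - 3*h/2 (O(Y, h) = ((5 + h)*(-3))/2 = (-15 - 3*h)/2 = -15/2 - 3*h/2)
G = -6517/9517 (G = 65170*(-1/95170) = -6517/9517 ≈ -0.68477)
b(Q) = 961/4 (b(Q) = ((-15/2 - 3/2*0) - 8)² = ((-15/2 + 0) - 8)² = (-15/2 - 8)² = (-31/2)² = 961/4)
1/(b(k(13)) + G) = 1/(961/4 - 6517/9517) = 1/(9119769/38068) = 38068/9119769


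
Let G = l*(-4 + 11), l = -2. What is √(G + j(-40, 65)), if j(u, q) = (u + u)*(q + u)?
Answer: I*√2014 ≈ 44.878*I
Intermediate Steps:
j(u, q) = 2*u*(q + u) (j(u, q) = (2*u)*(q + u) = 2*u*(q + u))
G = -14 (G = -2*(-4 + 11) = -2*7 = -14)
√(G + j(-40, 65)) = √(-14 + 2*(-40)*(65 - 40)) = √(-14 + 2*(-40)*25) = √(-14 - 2000) = √(-2014) = I*√2014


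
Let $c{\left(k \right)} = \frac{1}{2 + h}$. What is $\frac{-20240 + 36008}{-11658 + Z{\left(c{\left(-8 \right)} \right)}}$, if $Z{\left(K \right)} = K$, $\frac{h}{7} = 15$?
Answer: $- \frac{1687176}{1247405} \approx -1.3525$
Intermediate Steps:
$h = 105$ ($h = 7 \cdot 15 = 105$)
$c{\left(k \right)} = \frac{1}{107}$ ($c{\left(k \right)} = \frac{1}{2 + 105} = \frac{1}{107}$)
$\frac{-20240 + 36008}{-11658 + Z{\left(c{\left(-8 \right)} \right)}} = \frac{-20240 + 36008}{-11658 + \frac{1}{107}} = \frac{15768}{- \frac{1247405}{107}} = 15768 \left(- \frac{107}{1247405}\right) = - \frac{1687176}{1247405}$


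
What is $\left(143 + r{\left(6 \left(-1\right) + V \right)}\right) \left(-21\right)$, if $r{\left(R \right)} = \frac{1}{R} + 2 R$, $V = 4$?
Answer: $- \frac{5817}{2} \approx -2908.5$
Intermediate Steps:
$\left(143 + r{\left(6 \left(-1\right) + V \right)}\right) \left(-21\right) = \left(143 + \left(\frac{1}{6 \left(-1\right) + 4} + 2 \left(6 \left(-1\right) + 4\right)\right)\right) \left(-21\right) = \left(143 + \left(\frac{1}{-6 + 4} + 2 \left(-6 + 4\right)\right)\right) \left(-21\right) = \left(143 + \left(\frac{1}{-2} + 2 \left(-2\right)\right)\right) \left(-21\right) = \left(143 - \frac{9}{2}\right) \left(-21\right) = \frac{277}{2} \left(-21\right) = - \frac{5817}{2}$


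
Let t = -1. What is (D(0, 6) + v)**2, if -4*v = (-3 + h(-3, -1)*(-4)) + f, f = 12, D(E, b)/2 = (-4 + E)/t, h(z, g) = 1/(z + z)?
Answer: 4489/144 ≈ 31.174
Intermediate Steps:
h(z, g) = 1/(2*z)
D(E, b) = 8 - 2*E (D(E, b) = 2*((-4 + E)/(-1)) = 2*((-4 + E)*(-1)) = 2*(4 - E) = 8 - 2*E)
v = -29/12 (v = -((-3 + ((1/2)/(-3))*(-4)) + 12)/4 = -((-3 + ((1/2)*(-1/3))*(-4)) + 12)/4 = -((-3 - 1/6*(-4)) + 12)/4 = -((-3 + 2/3) + 12)/4 = -(-7/3 + 12)/4 = -1/4*29/3 = -29/12 ≈ -2.4167)
(D(0, 6) + v)**2 = ((8 - 2*0) - 29/12)**2 = ((8 + 0) - 29/12)**2 = (8 - 29/12)**2 = (67/12)**2 = 4489/144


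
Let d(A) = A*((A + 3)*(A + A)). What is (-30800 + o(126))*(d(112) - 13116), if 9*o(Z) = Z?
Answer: -88417515144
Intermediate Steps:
o(Z) = Z/9
d(A) = 2*A**2*(3 + A) (d(A) = A*((3 + A)*(2*A)) = A*(2*A*(3 + A)) = 2*A**2*(3 + A))
(-30800 + o(126))*(d(112) - 13116) = (-30800 + (1/9)*126)*(2*112**2*(3 + 112) - 13116) = (-30800 + 14)*(2*12544*115 - 13116) = -30786*(2885120 - 13116) = -30786*2872004 = -88417515144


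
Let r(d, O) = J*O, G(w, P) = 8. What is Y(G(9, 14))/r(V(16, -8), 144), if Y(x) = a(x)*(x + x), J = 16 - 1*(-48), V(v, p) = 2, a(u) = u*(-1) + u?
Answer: 0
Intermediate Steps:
a(u) = 0 (a(u) = -u + u = 0)
J = 64 (J = 16 + 48 = 64)
r(d, O) = 64*O
Y(x) = 0 (Y(x) = 0*(x + x) = 0*(2*x) = 0)
Y(G(9, 14))/r(V(16, -8), 144) = 0/((64*144)) = 0/9216 = 0*(1/9216) = 0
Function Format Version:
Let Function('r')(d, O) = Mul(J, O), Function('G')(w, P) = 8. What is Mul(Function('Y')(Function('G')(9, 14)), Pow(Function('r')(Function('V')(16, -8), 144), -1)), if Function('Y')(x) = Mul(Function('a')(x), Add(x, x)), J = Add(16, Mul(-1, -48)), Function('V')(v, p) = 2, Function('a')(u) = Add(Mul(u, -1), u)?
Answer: 0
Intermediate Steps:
Function('a')(u) = 0 (Function('a')(u) = Add(Mul(-1, u), u) = 0)
J = 64 (J = Add(16, 48) = 64)
Function('r')(d, O) = Mul(64, O)
Function('Y')(x) = 0 (Function('Y')(x) = Mul(0, Add(x, x)) = Mul(0, Mul(2, x)) = 0)
Mul(Function('Y')(Function('G')(9, 14)), Pow(Function('r')(Function('V')(16, -8), 144), -1)) = Mul(0, Pow(Mul(64, 144), -1)) = Mul(0, Pow(9216, -1)) = Mul(0, Rational(1, 9216)) = 0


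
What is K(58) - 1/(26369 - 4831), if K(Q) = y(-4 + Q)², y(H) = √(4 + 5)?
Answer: 193841/21538 ≈ 9.0000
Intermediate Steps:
y(H) = 3 (y(H) = √9 = 3)
K(Q) = 9 (K(Q) = 3² = 9)
K(58) - 1/(26369 - 4831) = 9 - 1/(26369 - 4831) = 9 - 1/21538 = 193841/21538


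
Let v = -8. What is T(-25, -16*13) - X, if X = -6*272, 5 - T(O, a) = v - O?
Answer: 1620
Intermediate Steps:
T(O, a) = 13 + O (T(O, a) = 5 - (-8 - O) = 5 + (8 + O) = 13 + O)
X = -1632
T(-25, -16*13) - X = (13 - 25) - 1*(-1632) = -12 + 1632 = 1620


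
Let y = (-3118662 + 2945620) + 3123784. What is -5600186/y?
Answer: -2800093/1475371 ≈ -1.8979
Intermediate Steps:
y = 2950742 (y = -173042 + 3123784 = 2950742)
-5600186/y = -5600186/2950742 = -5600186*1/2950742 = -2800093/1475371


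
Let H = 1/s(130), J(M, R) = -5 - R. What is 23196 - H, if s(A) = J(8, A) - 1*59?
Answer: 4500025/194 ≈ 23196.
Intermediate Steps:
s(A) = -64 - A (s(A) = (-5 - A) - 1*59 = (-5 - A) - 59 = -64 - A)
H = -1/194 (H = 1/(-64 - 1*130) = 1/(-64 - 130) = 1/(-194) = -1/194 ≈ -0.0051546)
23196 - H = 23196 - 1*(-1/194) = 23196 + 1/194 = 4500025/194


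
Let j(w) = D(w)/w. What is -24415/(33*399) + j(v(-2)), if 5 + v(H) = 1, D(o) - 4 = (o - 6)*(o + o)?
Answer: -15838/693 ≈ -22.854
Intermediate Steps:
D(o) = 4 + 2*o*(-6 + o) (D(o) = 4 + (o - 6)*(o + o) = 4 + (-6 + o)*(2*o) = 4 + 2*o*(-6 + o))
v(H) = -4 (v(H) = -5 + 1 = -4)
j(w) = (4 - 12*w + 2*w**2)/w
-24415/(33*399) + j(v(-2)) = -24415/(33*399) + (-12 + 2*(-4) + 4/(-4)) = -24415/13167 + (-12 - 8 + 4*(-1/4)) = -24415*1/13167 + (-12 - 8 - 1) = -1285/693 - 21 = -15838/693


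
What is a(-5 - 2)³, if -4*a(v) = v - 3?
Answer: 125/8 ≈ 15.625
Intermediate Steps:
a(v) = ¾ - v/4 (a(v) = -(v - 3)/4 = -(-3 + v)/4 = ¾ - v/4)
a(-5 - 2)³ = (¾ - (-5 - 2)/4)³ = (¾ - ¼*(-7))³ = (¾ + 7/4)³ = (5/2)³ = 125/8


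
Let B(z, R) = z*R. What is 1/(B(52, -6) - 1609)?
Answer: -1/1921 ≈ -0.00052056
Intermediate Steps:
B(z, R) = R*z
1/(B(52, -6) - 1609) = 1/(-6*52 - 1609) = 1/(-312 - 1609) = 1/(-1921) = -1/1921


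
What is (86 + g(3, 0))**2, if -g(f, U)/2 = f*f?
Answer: 4624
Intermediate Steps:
g(f, U) = -2*f**2 (g(f, U) = -2*f*f = -2*f**2)
(86 + g(3, 0))**2 = (86 - 2*3**2)**2 = (86 - 2*9)**2 = (86 - 18)**2 = 68**2 = 4624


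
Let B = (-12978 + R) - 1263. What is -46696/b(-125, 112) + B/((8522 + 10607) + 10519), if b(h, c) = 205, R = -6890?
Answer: -81692639/357520 ≈ -228.50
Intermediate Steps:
B = -21131 (B = (-12978 - 6890) - 1263 = -19868 - 1263 = -21131)
-46696/b(-125, 112) + B/((8522 + 10607) + 10519) = -46696/205 - 21131/((8522 + 10607) + 10519) = -46696*1/205 - 21131/(19129 + 10519) = -46696/205 - 21131/29648 = -46696/205 - 21131*1/29648 = -46696/205 - 1243/1744 = -81692639/357520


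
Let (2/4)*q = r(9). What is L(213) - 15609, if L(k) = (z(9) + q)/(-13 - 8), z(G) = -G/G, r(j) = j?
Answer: -327806/21 ≈ -15610.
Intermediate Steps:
q = 18 (q = 2*9 = 18)
z(G) = -1 (z(G) = -1*1 = -1)
L(k) = -17/21 (L(k) = (-1 + 18)/(-13 - 8) = 17/(-21) = 17*(-1/21) = -17/21)
L(213) - 15609 = -17/21 - 15609 = -327806/21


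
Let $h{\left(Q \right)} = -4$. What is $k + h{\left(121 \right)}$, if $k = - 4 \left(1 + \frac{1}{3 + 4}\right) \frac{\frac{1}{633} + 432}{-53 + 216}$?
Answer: $- \frac{11639636}{722253} \approx -16.116$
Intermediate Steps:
$k = - \frac{8750624}{722253}$ ($k = - 4 \left(1 + \frac{1}{7}\right) \frac{\frac{1}{633} + 432}{163} = - 4 \left(1 + \frac{1}{7}\right) \frac{273457}{633} \cdot \frac{1}{163} = \left(-4\right) \frac{8}{7} \cdot \frac{273457}{103179} = \left(- \frac{32}{7}\right) \frac{273457}{103179} = - \frac{8750624}{722253} \approx -12.116$)
$k + h{\left(121 \right)} = - \frac{8750624}{722253} - 4 = - \frac{11639636}{722253}$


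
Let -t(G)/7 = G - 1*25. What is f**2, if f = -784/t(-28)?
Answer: 12544/2809 ≈ 4.4656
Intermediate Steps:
t(G) = 175 - 7*G (t(G) = -7*(G - 1*25) = -7*(G - 25) = -7*(-25 + G) = 175 - 7*G)
f = -112/53 (f = -784/(175 - 7*(-28)) = -784/(175 + 196) = -784/371 = -784*1/371 = -112/53 ≈ -2.1132)
f**2 = (-112/53)**2 = 12544/2809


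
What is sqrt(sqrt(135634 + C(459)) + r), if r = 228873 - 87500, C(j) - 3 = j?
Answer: sqrt(141373 + 4*sqrt(8506)) ≈ 376.49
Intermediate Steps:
C(j) = 3 + j
r = 141373
sqrt(sqrt(135634 + C(459)) + r) = sqrt(sqrt(135634 + (3 + 459)) + 141373) = sqrt(sqrt(135634 + 462) + 141373) = sqrt(sqrt(136096) + 141373) = sqrt(4*sqrt(8506) + 141373) = sqrt(141373 + 4*sqrt(8506))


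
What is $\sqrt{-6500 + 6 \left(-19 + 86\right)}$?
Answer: $i \sqrt{6098} \approx 78.09 i$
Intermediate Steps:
$\sqrt{-6500 + 6 \left(-19 + 86\right)} = \sqrt{-6500 + 6 \cdot 67} = \sqrt{-6500 + 402} = \sqrt{-6098} = i \sqrt{6098}$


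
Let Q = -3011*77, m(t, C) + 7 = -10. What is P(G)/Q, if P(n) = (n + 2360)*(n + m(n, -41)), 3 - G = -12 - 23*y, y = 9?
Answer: -529310/231847 ≈ -2.2830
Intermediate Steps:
m(t, C) = -17 (m(t, C) = -7 - 10 = -17)
G = 222 (G = 3 - (-12 - 23*9) = 3 - (-12 - 207) = 3 - 1*(-219) = 3 + 219 = 222)
P(n) = (-17 + n)*(2360 + n) (P(n) = (n + 2360)*(n - 17) = (2360 + n)*(-17 + n) = (-17 + n)*(2360 + n))
Q = -231847
P(G)/Q = (-40120 + 222² + 2343*222)/(-231847) = (-40120 + 49284 + 520146)*(-1/231847) = 529310*(-1/231847) = -529310/231847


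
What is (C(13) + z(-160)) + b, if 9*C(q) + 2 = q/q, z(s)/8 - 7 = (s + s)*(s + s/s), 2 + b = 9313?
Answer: 3747662/9 ≈ 4.1641e+5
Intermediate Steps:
b = 9311 (b = -2 + 9313 = 9311)
z(s) = 56 + 16*s*(1 + s) (z(s) = 56 + 8*((s + s)*(s + s/s)) = 56 + 8*((2*s)*(s + 1)) = 56 + 8*((2*s)*(1 + s)) = 56 + 8*(2*s*(1 + s)) = 56 + 16*s*(1 + s))
C(q) = -⅑ (C(q) = -2/9 + (q/q)/9 = -2/9 + (⅑)*1 = -2/9 + ⅑ = -⅑)
(C(13) + z(-160)) + b = (-⅑ + (56 + 16*(-160) + 16*(-160)²)) + 9311 = (-⅑ + (56 - 2560 + 16*25600)) + 9311 = (-⅑ + (56 - 2560 + 409600)) + 9311 = (-⅑ + 407096) + 9311 = 3663863/9 + 9311 = 3747662/9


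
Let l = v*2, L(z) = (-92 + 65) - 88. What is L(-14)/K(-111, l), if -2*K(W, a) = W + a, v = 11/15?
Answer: -3450/1643 ≈ -2.0998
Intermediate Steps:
v = 11/15 (v = 11*(1/15) = 11/15 ≈ 0.73333)
L(z) = -115 (L(z) = -27 - 88 = -115)
l = 22/15 (l = (11/15)*2 = 22/15 ≈ 1.4667)
K(W, a) = -W/2 - a/2 (K(W, a) = -(W + a)/2 = -W/2 - a/2)
L(-14)/K(-111, l) = -115/(-½*(-111) - ½*22/15) = -115/(111/2 - 11/15) = -115/1643/30 = -115*30/1643 = -3450/1643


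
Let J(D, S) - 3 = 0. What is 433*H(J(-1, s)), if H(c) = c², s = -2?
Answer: 3897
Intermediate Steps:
J(D, S) = 3 (J(D, S) = 3 + 0 = 3)
433*H(J(-1, s)) = 433*3² = 433*9 = 3897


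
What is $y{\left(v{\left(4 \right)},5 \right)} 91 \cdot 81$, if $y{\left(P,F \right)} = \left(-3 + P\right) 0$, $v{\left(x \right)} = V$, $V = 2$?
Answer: $0$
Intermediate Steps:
$v{\left(x \right)} = 2$
$y{\left(P,F \right)} = 0$
$y{\left(v{\left(4 \right)},5 \right)} 91 \cdot 81 = 0 \cdot 91 \cdot 81 = 0 \cdot 81 = 0$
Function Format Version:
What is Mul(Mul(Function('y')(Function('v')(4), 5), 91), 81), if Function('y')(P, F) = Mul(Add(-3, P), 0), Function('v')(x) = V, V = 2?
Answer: 0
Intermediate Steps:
Function('v')(x) = 2
Function('y')(P, F) = 0
Mul(Mul(Function('y')(Function('v')(4), 5), 91), 81) = Mul(Mul(0, 91), 81) = Mul(0, 81) = 0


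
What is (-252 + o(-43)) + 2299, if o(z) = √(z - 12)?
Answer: 2047 + I*√55 ≈ 2047.0 + 7.4162*I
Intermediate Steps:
o(z) = √(-12 + z)
(-252 + o(-43)) + 2299 = (-252 + √(-12 - 43)) + 2299 = (-252 + √(-55)) + 2299 = (-252 + I*√55) + 2299 = 2047 + I*√55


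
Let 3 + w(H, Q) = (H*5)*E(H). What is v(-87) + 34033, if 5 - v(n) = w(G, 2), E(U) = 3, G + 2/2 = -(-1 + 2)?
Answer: 34071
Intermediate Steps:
G = -2 (G = -1 - (-1 + 2) = -1 - 1*1 = -1 - 1 = -2)
w(H, Q) = -3 + 15*H (w(H, Q) = -3 + (H*5)*3 = -3 + (5*H)*3 = -3 + 15*H)
v(n) = 38 (v(n) = 5 - (-3 + 15*(-2)) = 5 - (-3 - 30) = 5 - 1*(-33) = 5 + 33 = 38)
v(-87) + 34033 = 38 + 34033 = 34071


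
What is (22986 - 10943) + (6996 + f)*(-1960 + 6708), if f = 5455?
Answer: 59129391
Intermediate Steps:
(22986 - 10943) + (6996 + f)*(-1960 + 6708) = (22986 - 10943) + (6996 + 5455)*(-1960 + 6708) = 12043 + 12451*4748 = 12043 + 59117348 = 59129391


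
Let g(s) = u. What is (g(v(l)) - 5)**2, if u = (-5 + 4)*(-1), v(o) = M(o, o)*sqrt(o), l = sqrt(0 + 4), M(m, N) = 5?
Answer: 16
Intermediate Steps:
l = 2 (l = sqrt(4) = 2)
v(o) = 5*sqrt(o)
u = 1 (u = -1*(-1) = 1)
g(s) = 1
(g(v(l)) - 5)**2 = (1 - 5)**2 = (-4)**2 = 16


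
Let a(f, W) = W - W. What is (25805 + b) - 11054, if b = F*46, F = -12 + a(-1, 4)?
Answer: 14199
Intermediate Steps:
a(f, W) = 0
F = -12 (F = -12 + 0 = -12)
b = -552 (b = -12*46 = -552)
(25805 + b) - 11054 = (25805 - 552) - 11054 = 25253 - 11054 = 14199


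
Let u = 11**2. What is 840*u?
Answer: 101640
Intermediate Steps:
u = 121
840*u = 840*121 = 101640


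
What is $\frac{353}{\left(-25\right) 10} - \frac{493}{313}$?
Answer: $- \frac{233739}{78250} \approx -2.9871$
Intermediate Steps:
$\frac{353}{\left(-25\right) 10} - \frac{493}{313} = \frac{353}{-250} - \frac{493}{313} = 353 \left(- \frac{1}{250}\right) - \frac{493}{313} = - \frac{353}{250} - \frac{493}{313} = - \frac{233739}{78250}$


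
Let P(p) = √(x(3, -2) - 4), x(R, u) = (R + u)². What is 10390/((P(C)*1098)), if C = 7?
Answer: -5195*I*√3/1647 ≈ -5.4633*I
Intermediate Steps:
P(p) = I*√3 (P(p) = √((3 - 2)² - 4) = √(1² - 4) = √(1 - 4) = √(-3) = I*√3)
10390/((P(C)*1098)) = 10390/(((I*√3)*1098)) = 10390/((1098*I*√3)) = 10390*(-I*√3/3294) = -5195*I*√3/1647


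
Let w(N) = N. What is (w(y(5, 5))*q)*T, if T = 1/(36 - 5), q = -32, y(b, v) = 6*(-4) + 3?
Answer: 672/31 ≈ 21.677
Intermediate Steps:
y(b, v) = -21 (y(b, v) = -24 + 3 = -21)
T = 1/31 ≈ 0.032258
(w(y(5, 5))*q)*T = -21*(-32)*(1/31) = 672*(1/31) = 672/31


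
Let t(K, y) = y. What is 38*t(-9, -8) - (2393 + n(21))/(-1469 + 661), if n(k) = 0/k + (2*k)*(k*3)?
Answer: -240593/808 ≈ -297.76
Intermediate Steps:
n(k) = 6*k² (n(k) = 0 + (2*k)*(3*k) = 0 + 6*k² = 6*k²)
38*t(-9, -8) - (2393 + n(21))/(-1469 + 661) = 38*(-8) - (2393 + 6*21²)/(-1469 + 661) = -304 - (2393 + 6*441)/(-808) = -304 - (2393 + 2646)*(-1)/808 = -304 - 5039*(-1)/808 = -304 - 1*(-5039/808) = -304 + 5039/808 = -240593/808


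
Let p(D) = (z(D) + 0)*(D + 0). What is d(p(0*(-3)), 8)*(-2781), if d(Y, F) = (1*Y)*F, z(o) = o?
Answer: 0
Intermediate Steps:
p(D) = D**2 (p(D) = (D + 0)*(D + 0) = D*D = D**2)
d(Y, F) = F*Y (d(Y, F) = Y*F = F*Y)
d(p(0*(-3)), 8)*(-2781) = (8*(0*(-3))**2)*(-2781) = (8*0**2)*(-2781) = (8*0)*(-2781) = 0*(-2781) = 0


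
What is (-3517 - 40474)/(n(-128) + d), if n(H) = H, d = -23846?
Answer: 43991/23974 ≈ 1.8349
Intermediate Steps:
(-3517 - 40474)/(n(-128) + d) = (-3517 - 40474)/(-128 - 23846) = -43991/(-23974) = -43991*(-1/23974) = 43991/23974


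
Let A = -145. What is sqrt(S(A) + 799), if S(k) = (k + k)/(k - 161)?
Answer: 2*sqrt(520166)/51 ≈ 28.283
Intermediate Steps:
S(k) = 2*k/(-161 + k) (S(k) = (2*k)/(-161 + k) = 2*k/(-161 + k))
sqrt(S(A) + 799) = sqrt(2*(-145)/(-161 - 145) + 799) = sqrt(2*(-145)/(-306) + 799) = sqrt(2*(-145)*(-1/306) + 799) = sqrt(145/153 + 799) = sqrt(122392/153) = 2*sqrt(520166)/51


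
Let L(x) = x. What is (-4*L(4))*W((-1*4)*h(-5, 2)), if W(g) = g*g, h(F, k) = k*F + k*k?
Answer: -9216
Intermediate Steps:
h(F, k) = k² + F*k (h(F, k) = F*k + k² = k² + F*k)
W(g) = g²
(-4*L(4))*W((-1*4)*h(-5, 2)) = (-4*4)*((-1*4)*(2*(-5 + 2)))² = -16*(-8*(-3))² = -16*(-4*(-6))² = -16*24² = -16*576 = -9216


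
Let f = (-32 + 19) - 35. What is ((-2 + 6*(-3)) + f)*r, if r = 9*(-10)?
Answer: 6120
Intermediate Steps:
r = -90
f = -48 (f = -13 - 35 = -48)
((-2 + 6*(-3)) + f)*r = ((-2 + 6*(-3)) - 48)*(-90) = ((-2 - 18) - 48)*(-90) = (-20 - 48)*(-90) = -68*(-90) = 6120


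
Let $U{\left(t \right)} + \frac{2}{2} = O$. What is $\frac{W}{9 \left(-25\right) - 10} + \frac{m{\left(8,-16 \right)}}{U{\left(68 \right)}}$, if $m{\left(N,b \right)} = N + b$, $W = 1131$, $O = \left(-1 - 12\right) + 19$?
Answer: $- \frac{1507}{235} \approx -6.4128$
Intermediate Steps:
$O = 6$ ($O = -13 + 19 = 6$)
$U{\left(t \right)} = 5$ ($U{\left(t \right)} = -1 + 6 = 5$)
$\frac{W}{9 \left(-25\right) - 10} + \frac{m{\left(8,-16 \right)}}{U{\left(68 \right)}} = \frac{1131}{9 \left(-25\right) - 10} + \frac{8 - 16}{5} = \frac{1131}{-225 - 10} - \frac{8}{5} = \frac{1131}{-235} - \frac{8}{5} = 1131 \left(- \frac{1}{235}\right) - \frac{8}{5} = - \frac{1131}{235} - \frac{8}{5} = - \frac{1507}{235}$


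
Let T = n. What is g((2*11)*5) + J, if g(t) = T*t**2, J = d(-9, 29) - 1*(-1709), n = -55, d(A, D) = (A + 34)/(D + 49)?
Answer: -51775673/78 ≈ -6.6379e+5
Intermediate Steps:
d(A, D) = (34 + A)/(49 + D)
T = -55
J = 133327/78 (J = (34 - 9)/(49 + 29) - 1*(-1709) = 25/78 + 1709 = 133327/78 ≈ 1709.3)
g(t) = -55*t**2
g((2*11)*5) + J = -55*((2*11)*5)**2 + 133327/78 = -55*(22*5)**2 + 133327/78 = -55*110**2 + 133327/78 = -55*12100 + 133327/78 = -665500 + 133327/78 = -51775673/78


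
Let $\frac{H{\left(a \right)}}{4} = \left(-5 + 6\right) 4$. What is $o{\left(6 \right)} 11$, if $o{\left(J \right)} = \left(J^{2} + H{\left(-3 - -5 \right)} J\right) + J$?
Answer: $1518$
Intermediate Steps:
$H{\left(a \right)} = 16$ ($H{\left(a \right)} = 4 \left(-5 + 6\right) 4 = 4 \cdot 1 \cdot 4 = 4 \cdot 4 = 16$)
$o{\left(J \right)} = J^{2} + 17 J$ ($o{\left(J \right)} = \left(J^{2} + 16 J\right) + J = J^{2} + 17 J$)
$o{\left(6 \right)} 11 = 6 \left(17 + 6\right) 11 = 6 \cdot 23 \cdot 11 = 138 \cdot 11 = 1518$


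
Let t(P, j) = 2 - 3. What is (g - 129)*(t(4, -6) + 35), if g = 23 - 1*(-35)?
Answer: -2414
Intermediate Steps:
g = 58 (g = 23 + 35 = 58)
t(P, j) = -1
(g - 129)*(t(4, -6) + 35) = (58 - 129)*(-1 + 35) = -71*34 = -2414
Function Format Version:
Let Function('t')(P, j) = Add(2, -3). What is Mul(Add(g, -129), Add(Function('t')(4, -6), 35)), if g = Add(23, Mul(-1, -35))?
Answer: -2414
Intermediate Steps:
g = 58 (g = Add(23, 35) = 58)
Function('t')(P, j) = -1
Mul(Add(g, -129), Add(Function('t')(4, -6), 35)) = Mul(Add(58, -129), Add(-1, 35)) = Mul(-71, 34) = -2414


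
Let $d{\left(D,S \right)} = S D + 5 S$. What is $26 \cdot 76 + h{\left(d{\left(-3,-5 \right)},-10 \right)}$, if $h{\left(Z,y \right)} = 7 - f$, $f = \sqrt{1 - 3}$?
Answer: $1983 - i \sqrt{2} \approx 1983.0 - 1.4142 i$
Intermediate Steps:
$d{\left(D,S \right)} = 5 S + D S$ ($d{\left(D,S \right)} = D S + 5 S = 5 S + D S$)
$f = i \sqrt{2}$ ($f = \sqrt{-2} = i \sqrt{2} \approx 1.4142 i$)
$h{\left(Z,y \right)} = 7 - i \sqrt{2}$
$26 \cdot 76 + h{\left(d{\left(-3,-5 \right)},-10 \right)} = 26 \cdot 76 + \left(7 - i \sqrt{2}\right) = 1976 + \left(7 - i \sqrt{2}\right) = 1983 - i \sqrt{2}$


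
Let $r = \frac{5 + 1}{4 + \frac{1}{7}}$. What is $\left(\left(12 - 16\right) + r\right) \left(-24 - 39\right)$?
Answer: $\frac{4662}{29} \approx 160.76$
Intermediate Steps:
$r = \frac{42}{29}$ ($r = \frac{6}{4 + \frac{1}{7}} = \frac{6}{\frac{29}{7}} = 6 \cdot \frac{7}{29} = \frac{42}{29} \approx 1.4483$)
$\left(\left(12 - 16\right) + r\right) \left(-24 - 39\right) = \left(\left(12 - 16\right) + \frac{42}{29}\right) \left(-24 - 39\right) = \left(-4 + \frac{42}{29}\right) \left(-63\right) = \left(- \frac{74}{29}\right) \left(-63\right) = \frac{4662}{29}$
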